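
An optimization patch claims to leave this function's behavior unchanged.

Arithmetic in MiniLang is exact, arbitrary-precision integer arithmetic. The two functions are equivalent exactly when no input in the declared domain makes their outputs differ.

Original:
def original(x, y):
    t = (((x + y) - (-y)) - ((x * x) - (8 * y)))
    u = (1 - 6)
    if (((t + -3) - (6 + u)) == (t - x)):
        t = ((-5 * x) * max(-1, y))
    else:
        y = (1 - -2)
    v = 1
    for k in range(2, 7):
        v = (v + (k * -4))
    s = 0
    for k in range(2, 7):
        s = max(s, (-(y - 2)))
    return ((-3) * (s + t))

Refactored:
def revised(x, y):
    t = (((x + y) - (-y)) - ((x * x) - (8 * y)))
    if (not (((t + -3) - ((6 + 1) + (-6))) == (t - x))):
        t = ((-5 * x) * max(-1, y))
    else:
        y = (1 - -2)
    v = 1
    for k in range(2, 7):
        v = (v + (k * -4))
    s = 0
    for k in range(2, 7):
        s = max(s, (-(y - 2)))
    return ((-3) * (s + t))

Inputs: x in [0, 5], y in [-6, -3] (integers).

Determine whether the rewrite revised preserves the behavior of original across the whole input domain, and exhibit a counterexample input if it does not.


Take x=0, y=-6.
original: t := -60 | u := -5 | (((t + -3) - (6 + u)) == (t - x)): false | y := 3 | v := 1 | iter k=2: | v := -7 | iter k=3: | v := -19 | iter k=4: | v := -35 | iter k=5: | v := -55 | iter k=6: | v := -79 | s := 0 | iter k=2: | s := 0 | iter k=3: | s := 0 | iter k=4: | s := 0 | iter k=5: | s := 0 | iter k=6: | s := 0 | result 180
revised: t := -60 | (not (((t + -3) - ((6 + 1) + (-6))) == (t - x))): true | t := 0 | v := 1 | iter k=2: | v := -7 | iter k=3: | v := -19 | iter k=4: | v := -35 | iter k=5: | v := -55 | iter k=6: | v := -79 | s := 0 | iter k=2: | s := 8 | iter k=3: | s := 8 | iter k=4: | s := 8 | iter k=5: | s := 8 | iter k=6: | s := 8 | result -24
180 and -24 differ, so these are not the same function on this domain.
verdict: not equivalent; witness: x=0, y=-6


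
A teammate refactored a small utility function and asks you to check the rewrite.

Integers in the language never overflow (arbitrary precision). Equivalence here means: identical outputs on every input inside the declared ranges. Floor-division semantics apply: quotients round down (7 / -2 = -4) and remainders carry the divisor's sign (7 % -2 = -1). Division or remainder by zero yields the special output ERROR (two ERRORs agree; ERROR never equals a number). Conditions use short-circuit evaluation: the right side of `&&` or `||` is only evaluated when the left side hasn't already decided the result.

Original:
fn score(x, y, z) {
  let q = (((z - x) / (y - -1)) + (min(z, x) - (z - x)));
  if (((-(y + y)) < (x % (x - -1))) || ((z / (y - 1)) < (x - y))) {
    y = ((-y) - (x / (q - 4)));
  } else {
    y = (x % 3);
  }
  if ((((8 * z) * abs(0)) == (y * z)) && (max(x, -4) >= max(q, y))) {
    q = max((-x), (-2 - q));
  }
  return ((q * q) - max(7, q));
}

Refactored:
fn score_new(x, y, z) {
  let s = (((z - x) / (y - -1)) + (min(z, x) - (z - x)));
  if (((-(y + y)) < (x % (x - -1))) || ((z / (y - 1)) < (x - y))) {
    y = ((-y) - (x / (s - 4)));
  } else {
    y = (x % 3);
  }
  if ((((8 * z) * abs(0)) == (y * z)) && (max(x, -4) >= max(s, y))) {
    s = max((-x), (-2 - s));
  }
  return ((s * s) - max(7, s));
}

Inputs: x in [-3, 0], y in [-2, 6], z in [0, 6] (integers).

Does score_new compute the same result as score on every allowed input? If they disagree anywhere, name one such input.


Reading the diff, among the changes: local variable names differ.
Tracing x=0, y=6, z=6: score: q becomes -6; next (((-(y + y)) < (x % (x - -1))) || ((z / (y - 1)) < (x - y))) evaluates to true; next y becomes -6; next ((((8 * z) * abs(0)) == (y * z)) && (max(x, -4) >= max(q, y))) evaluates to false; next final value 29 | score_new: s becomes -6; next (((-(y + y)) < (x % (x - -1))) || ((z / (y - 1)) < (x - y))) evaluates to true; next y becomes -6; next ((((8 * z) * abs(0)) == (y * z)) && (max(x, -4) >= max(s, y))) evaluates to false; next final value 29 — matching result 29.
Across all 252 domain points the two functions coincide.
verdict: equivalent


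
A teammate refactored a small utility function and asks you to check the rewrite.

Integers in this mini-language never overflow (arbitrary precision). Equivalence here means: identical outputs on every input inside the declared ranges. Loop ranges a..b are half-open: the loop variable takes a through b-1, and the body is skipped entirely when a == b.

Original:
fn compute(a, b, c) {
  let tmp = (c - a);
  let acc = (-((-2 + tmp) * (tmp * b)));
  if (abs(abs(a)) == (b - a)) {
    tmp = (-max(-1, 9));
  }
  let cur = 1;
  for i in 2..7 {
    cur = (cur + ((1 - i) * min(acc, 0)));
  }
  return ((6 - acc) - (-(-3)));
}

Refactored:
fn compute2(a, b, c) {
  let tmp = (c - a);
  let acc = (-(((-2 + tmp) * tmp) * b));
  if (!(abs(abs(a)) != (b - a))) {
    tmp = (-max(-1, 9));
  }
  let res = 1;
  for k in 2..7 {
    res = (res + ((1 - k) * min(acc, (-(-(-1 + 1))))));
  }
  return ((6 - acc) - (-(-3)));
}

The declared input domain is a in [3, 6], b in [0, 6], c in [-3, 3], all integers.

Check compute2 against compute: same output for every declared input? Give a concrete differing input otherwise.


Changes here: boolean connective usage differs, plus local variable names differ, plus constant usage differs, plus arithmetic usage differs, plus comparison usage differs; the full 196-point sweep finds no disagreement.
verdict: equivalent


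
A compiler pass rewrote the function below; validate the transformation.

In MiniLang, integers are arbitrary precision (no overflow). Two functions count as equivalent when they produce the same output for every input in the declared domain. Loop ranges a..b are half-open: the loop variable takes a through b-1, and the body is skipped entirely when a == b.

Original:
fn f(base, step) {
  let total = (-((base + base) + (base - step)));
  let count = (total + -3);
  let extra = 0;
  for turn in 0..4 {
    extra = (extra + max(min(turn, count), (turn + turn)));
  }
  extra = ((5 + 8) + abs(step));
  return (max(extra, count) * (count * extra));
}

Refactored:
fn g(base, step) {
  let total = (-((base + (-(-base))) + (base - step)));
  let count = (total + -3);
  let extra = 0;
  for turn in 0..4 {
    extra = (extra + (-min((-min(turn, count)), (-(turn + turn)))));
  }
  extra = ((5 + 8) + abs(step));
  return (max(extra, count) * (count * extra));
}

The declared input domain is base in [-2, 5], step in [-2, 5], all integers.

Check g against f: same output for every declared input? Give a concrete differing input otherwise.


Side by side, the visible changes include: min/max/abs usage differs.
Spot check at base=3, step=1 — f: total=-8, then count=-11, then extra=0, then (turn=0), then extra=0, then (turn=1), then extra=2, then (turn=2), then extra=6, then (turn=3), then extra=12, then extra=14, then returns -2156. g: total=-8, then count=-11, then extra=0, then (turn=0), then extra=0, then (turn=1), then extra=2, then (turn=2), then extra=6, then (turn=3), then extra=12, then extra=14, then returns -2156. Both give -2156.
Checked all 64 inputs in the declared domain: the outputs agree on every one.
verdict: equivalent


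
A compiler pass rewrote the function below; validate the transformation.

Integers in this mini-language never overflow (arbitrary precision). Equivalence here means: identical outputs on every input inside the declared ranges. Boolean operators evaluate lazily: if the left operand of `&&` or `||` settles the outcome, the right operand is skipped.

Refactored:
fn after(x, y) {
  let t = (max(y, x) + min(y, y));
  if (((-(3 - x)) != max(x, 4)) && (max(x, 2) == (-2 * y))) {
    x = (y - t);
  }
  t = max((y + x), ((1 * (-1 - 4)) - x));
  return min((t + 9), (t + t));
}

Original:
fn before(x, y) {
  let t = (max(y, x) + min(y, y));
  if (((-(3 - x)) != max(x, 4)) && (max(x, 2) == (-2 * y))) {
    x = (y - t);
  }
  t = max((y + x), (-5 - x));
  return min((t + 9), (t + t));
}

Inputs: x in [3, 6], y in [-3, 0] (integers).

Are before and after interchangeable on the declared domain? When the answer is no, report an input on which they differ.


The two versions differ — the changes include arithmetic usage differs, constant usage differs.
Tracing x=6, y=0: before: t = 6; (((-(3 - x)) != max(x, 4)) && (max(x, 2) == (-2 * y))) -> false; t = 6; return 12 | after: t = 6; (((-(3 - x)) != max(x, 4)) && (max(x, 2) == (-2 * y))) -> false; t = 6; return 12 — matching result 12.
Checked all 16 inputs in the declared domain: the outputs agree on every one.
verdict: equivalent


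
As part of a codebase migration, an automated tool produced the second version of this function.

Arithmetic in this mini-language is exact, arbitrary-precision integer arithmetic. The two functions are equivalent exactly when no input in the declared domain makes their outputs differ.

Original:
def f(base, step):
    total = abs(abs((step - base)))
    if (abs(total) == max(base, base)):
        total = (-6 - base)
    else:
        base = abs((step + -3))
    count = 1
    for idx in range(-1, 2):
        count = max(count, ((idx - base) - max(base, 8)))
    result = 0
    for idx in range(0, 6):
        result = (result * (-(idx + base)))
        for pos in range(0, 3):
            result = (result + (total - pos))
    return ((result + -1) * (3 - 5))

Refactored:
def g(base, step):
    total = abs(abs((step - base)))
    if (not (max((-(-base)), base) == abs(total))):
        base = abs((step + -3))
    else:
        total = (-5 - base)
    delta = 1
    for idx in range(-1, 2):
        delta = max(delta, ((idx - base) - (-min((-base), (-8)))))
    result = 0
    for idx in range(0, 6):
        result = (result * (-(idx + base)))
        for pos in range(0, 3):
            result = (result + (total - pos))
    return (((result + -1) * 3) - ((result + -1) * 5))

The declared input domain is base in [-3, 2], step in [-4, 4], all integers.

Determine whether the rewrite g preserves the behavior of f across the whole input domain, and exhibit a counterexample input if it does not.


These are not equivalent — on base=0, step=0 the outputs split (-1846 vs -1582).
f: total=0, then (abs(total) == max(base, base)) is true, then total=-6, then count=1, then (idx=-1), then count=1, then (idx=0), then count=1, then (idx=1), then count=1, then result=0, then (idx=0), then result=0, then (pos=0), then result=-6, then (pos=1), then result=-13, then (pos=2), then result=-21, then (idx=1), then result=21, then (pos=0), then result=15, then (pos=1), then result=8, then (pos=2), then result=0, then (idx=2), then result=0, then (pos=0), then result=-6, then (pos=1), then result=-13, then (pos=2), then result=-21, then (idx=3), then result=63, then (pos=0), then result=57, then (pos=1), then result=50, then (pos=2), then result=42, then (idx=4), then result=-168, then (pos=0), then result=-174, then (pos=1), then result=-181, then (pos=2), then result=-189, then (idx=5), then result=945, then (pos=0), then result=939, then (pos=1), then result=932, then (pos=2), then result=924, then returns -1846
g: total=0, then (not (max((-(-base)), base) == abs(total))) is false, then total=-5, then delta=1, then (idx=-1), then delta=1, then (idx=0), then delta=1, then (idx=1), then delta=1, then result=0, then (idx=0), then result=0, then (pos=0), then result=-5, then (pos=1), then result=-11, then (pos=2), then result=-18, then (idx=1), then result=18, then (pos=0), then result=13, then (pos=1), then result=7, then (pos=2), then result=0, then (idx=2), then result=0, then (pos=0), then result=-5, then (pos=1), then result=-11, then (pos=2), then result=-18, then (idx=3), then result=54, then (pos=0), then result=49, then (pos=1), then result=43, then (pos=2), then result=36, then (idx=4), then result=-144, then (pos=0), then result=-149, then (pos=1), then result=-155, then (pos=2), then result=-162, then (idx=5), then result=810, then (pos=0), then result=805, then (pos=1), then result=799, then (pos=2), then result=792, then returns -1582
verdict: not equivalent; witness: base=0, step=0


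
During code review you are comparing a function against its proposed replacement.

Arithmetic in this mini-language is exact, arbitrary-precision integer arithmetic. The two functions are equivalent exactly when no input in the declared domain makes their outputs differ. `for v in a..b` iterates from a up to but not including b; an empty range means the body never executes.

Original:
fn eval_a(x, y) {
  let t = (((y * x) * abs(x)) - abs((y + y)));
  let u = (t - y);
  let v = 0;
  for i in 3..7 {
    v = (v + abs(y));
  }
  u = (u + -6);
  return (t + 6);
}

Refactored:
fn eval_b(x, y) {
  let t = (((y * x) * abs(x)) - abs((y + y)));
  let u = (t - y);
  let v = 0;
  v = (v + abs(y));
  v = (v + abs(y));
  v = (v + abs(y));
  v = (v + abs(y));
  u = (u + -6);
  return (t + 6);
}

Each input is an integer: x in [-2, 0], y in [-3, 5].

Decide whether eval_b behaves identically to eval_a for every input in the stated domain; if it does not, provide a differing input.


Side by side, the visible changes include: local variable names differ; and min/max/abs usage differs; and loop structure differs; and statement counts differ; and arithmetic usage differs.
Spot check at x=0, y=2 — eval_a: t = -4; u = -6; v = 0; [i=3]; v = 2; [i=4]; v = 4; [i=5]; v = 6; [i=6]; v = 8; u = -12; return 2. eval_b: t = -4; u = -6; v = 0; v = 2; v = 4; v = 6; v = 8; u = -12; return 2. Both give 2.
Across all 27 domain points the two functions coincide.
verdict: equivalent


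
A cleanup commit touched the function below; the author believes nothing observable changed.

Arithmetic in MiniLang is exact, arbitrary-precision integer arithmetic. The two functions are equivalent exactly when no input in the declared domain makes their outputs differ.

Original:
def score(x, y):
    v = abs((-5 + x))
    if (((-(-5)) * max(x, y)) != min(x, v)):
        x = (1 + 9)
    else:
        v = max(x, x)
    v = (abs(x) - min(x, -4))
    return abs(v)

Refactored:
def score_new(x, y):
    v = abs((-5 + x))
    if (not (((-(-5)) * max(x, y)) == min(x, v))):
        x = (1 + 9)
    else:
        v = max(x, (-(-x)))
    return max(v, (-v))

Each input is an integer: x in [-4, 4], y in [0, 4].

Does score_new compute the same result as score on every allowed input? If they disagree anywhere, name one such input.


At x=-4, y=0: score gives 14, score_new gives 9.
verdict: not equivalent; witness: x=-4, y=0


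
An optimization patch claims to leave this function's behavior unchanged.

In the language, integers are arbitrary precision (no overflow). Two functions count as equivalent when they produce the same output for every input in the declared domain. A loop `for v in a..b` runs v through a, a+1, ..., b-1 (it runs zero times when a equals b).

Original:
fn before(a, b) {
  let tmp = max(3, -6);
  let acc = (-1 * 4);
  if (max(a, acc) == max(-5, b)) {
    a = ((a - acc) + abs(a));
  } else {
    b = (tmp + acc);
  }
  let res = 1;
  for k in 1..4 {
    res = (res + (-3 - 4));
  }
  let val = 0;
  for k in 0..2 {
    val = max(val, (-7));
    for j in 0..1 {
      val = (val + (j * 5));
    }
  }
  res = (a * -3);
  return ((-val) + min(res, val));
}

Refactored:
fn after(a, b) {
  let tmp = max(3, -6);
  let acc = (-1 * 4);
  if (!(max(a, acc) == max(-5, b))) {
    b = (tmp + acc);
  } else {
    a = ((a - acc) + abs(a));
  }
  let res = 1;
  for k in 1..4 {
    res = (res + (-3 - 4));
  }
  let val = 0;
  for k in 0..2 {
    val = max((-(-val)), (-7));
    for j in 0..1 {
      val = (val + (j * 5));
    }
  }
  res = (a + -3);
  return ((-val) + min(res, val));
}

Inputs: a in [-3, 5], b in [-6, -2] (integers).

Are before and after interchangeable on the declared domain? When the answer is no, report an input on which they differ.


Take a=-3, b=-6.
before: tmp=3, then acc=-4, then (max(a, acc) == max(-5, b)) is false, then b=-1, then res=1, then (k=1), then res=-6, then (k=2), then res=-13, then (k=3), then res=-20, then val=0, then (k=0), then val=0, then (j=0), then val=0, then (k=1), then val=0, then (j=0), then val=0, then res=9, then returns 0
after: tmp=3, then acc=-4, then (!(max(a, acc) == max(-5, b))) is true, then b=-1, then res=1, then (k=1), then res=-6, then (k=2), then res=-13, then (k=3), then res=-20, then val=0, then (k=0), then val=0, then (j=0), then val=0, then (k=1), then val=0, then (j=0), then val=0, then res=-6, then returns -6
0 vs -6 — the two versions disagree here.
verdict: not equivalent; witness: a=-3, b=-6


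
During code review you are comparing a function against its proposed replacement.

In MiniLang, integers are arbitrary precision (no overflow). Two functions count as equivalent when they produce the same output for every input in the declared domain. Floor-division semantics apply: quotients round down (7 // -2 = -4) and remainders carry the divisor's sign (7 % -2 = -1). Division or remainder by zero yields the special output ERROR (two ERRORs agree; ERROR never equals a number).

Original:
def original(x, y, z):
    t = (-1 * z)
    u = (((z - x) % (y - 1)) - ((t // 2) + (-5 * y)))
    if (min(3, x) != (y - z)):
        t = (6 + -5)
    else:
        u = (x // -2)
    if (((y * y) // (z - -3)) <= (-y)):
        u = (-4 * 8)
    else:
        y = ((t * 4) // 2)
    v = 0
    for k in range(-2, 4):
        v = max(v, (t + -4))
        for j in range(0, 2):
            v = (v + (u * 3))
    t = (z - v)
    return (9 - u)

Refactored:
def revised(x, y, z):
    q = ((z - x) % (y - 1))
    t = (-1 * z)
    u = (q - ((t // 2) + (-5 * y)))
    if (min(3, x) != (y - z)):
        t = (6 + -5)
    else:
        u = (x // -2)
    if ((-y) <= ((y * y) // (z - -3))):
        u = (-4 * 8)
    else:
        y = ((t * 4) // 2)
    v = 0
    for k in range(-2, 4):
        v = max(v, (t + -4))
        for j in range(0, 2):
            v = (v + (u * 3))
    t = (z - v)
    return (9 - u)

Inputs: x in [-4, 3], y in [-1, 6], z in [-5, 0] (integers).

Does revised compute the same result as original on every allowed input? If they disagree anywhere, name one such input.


Evaluate both at x=-4, y=-1, z=-5.
original: t becomes 5; next u becomes -8; next (min(3, x) != (y - z)) evaluates to true; next t becomes 1; next (((y * y) // (z - -3)) <= (-y)) evaluates to true; next u becomes -32; next v becomes 0; next at k=-2:; next v becomes 0; next at j=0:; next v becomes -96; next at j=1:; next v becomes -192; next at k=-1:; next v becomes -3; next at j=0:; next v becomes -99; next at j=1:; next v becomes -195; next at k=0:; next v becomes -3; next at j=0:; next v becomes -99; next at j=1:; next v becomes -195; next at k=1:; next v becomes -3; next at j=0:; next v becomes -99; next at j=1:; next v becomes -195; next at k=2:; next v becomes -3; next at j=0:; next v becomes -99; next at j=1:; next v becomes -195; next at k=3:; next v becomes -3; next at j=0:; next v becomes -99; next at j=1:; next v becomes -195; next t becomes 190; next final value 41
revised: q becomes -1; next t becomes 5; next u becomes -8; next (min(3, x) != (y - z)) evaluates to true; next t becomes 1; next ((-y) <= ((y * y) // (z - -3))) evaluates to false; next y becomes 2; next v becomes 0; next at k=-2:; next v becomes 0; next at j=0:; next v becomes -24; next at j=1:; next v becomes -48; next at k=-1:; next v becomes -3; next at j=0:; next v becomes -27; next at j=1:; next v becomes -51; next at k=0:; next v becomes -3; next at j=0:; next v becomes -27; next at j=1:; next v becomes -51; next at k=1:; next v becomes -3; next at j=0:; next v becomes -27; next at j=1:; next v becomes -51; next at k=2:; next v becomes -3; next at j=0:; next v becomes -27; next at j=1:; next v becomes -51; next at k=3:; next v becomes -3; next at j=0:; next v becomes -27; next at j=1:; next v becomes -51; next t becomes 46; next final value 17
41 != 17, so the rewrite changes behavior.
verdict: not equivalent; witness: x=-4, y=-1, z=-5


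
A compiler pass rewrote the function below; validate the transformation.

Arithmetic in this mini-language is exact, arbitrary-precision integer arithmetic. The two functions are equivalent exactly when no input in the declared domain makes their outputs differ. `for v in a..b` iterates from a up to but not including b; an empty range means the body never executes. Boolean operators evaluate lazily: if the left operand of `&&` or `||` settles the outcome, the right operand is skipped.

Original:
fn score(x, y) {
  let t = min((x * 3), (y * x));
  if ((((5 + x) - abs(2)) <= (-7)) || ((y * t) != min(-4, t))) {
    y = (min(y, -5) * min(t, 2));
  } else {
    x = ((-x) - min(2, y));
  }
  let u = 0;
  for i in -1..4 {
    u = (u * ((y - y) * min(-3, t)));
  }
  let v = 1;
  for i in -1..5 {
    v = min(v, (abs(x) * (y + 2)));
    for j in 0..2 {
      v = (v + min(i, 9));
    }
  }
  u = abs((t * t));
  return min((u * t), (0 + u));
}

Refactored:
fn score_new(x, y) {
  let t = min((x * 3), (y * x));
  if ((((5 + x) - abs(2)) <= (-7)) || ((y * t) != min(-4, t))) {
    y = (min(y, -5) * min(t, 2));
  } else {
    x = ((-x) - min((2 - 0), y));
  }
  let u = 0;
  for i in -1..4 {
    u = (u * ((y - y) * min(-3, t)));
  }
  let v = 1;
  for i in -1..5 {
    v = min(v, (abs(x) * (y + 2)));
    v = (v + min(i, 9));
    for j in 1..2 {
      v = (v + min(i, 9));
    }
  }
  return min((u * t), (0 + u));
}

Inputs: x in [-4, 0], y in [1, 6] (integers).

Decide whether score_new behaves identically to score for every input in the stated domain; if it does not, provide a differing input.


On input x=-4, y=1, score returns -1728 while score_new returns 0.
verdict: not equivalent; witness: x=-4, y=1


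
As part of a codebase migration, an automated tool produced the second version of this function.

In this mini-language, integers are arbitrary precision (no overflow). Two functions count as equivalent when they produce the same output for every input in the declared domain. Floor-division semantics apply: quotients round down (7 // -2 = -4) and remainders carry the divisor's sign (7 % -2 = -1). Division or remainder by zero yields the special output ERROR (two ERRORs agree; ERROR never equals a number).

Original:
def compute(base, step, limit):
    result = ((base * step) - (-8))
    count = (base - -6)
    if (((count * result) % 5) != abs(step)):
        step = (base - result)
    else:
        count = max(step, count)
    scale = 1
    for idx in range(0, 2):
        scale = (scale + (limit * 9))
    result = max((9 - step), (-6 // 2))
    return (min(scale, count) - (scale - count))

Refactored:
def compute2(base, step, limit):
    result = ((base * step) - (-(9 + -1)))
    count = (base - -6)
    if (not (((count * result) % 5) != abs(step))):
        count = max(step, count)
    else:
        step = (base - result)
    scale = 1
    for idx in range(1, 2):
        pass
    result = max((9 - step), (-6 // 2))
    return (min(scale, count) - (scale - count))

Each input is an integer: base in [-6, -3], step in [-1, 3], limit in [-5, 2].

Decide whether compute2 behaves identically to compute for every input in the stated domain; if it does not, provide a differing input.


At base=-6, step=-1, limit=-5: compute gives 0, compute2 gives -1.
verdict: not equivalent; witness: base=-6, step=-1, limit=-5


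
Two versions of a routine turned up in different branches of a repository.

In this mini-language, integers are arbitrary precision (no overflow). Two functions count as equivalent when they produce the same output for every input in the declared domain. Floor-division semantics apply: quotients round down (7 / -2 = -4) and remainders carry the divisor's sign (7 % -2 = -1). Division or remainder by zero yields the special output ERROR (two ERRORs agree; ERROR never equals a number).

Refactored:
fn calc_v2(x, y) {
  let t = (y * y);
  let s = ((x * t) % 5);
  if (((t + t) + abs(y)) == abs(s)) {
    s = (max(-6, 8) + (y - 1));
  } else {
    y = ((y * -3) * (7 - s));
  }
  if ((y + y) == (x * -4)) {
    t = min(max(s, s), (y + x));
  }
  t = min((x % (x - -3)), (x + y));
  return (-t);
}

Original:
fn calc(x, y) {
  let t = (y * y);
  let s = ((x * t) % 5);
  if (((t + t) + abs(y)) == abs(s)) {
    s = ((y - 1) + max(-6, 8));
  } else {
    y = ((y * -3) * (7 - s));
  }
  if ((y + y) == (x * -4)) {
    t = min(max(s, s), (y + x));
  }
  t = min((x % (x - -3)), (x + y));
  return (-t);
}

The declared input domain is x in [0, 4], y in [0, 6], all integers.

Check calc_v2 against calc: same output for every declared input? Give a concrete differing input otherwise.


Equivalent — the differences include same computation, different form, yet no declared input distinguishes the two.
Tracing x=2, y=1: calc: t becomes 1; next s becomes 2; next (((t + t) + abs(y)) == abs(s)) evaluates to false; next y becomes -15; next ((y + y) == (x * -4)) evaluates to false; next t becomes -13; next final value 13 | calc_v2: t becomes 1; next s becomes 2; next (((t + t) + abs(y)) == abs(s)) evaluates to false; next y becomes -15; next ((y + y) == (x * -4)) evaluates to false; next t becomes -13; next final value 13 — matching result 13.
Sweeping the whole domain (35 inputs) finds no disagreement.
verdict: equivalent


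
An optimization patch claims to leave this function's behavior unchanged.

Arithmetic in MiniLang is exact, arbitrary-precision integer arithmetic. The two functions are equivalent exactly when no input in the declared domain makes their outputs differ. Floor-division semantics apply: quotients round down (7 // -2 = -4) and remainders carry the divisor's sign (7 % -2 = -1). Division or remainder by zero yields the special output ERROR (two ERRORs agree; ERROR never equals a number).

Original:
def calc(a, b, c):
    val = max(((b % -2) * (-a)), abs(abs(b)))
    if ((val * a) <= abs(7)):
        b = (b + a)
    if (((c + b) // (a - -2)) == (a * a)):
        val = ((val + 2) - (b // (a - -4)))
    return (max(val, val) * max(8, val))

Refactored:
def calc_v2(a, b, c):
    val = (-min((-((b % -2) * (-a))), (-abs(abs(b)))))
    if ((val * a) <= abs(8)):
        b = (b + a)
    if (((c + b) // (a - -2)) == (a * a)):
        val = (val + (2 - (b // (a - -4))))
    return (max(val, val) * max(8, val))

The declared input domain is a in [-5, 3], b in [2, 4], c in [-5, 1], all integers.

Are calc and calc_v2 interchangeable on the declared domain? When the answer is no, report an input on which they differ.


The edit looks behavioral (`7` became `8`), but over these ranges it never changes the outcome.
Spot check at a=0, b=4, c=1 — calc: val := 4 | ((val * a) <= abs(7)): true | b := 4 | (((c + b) // (a - -2)) == (a * a)): false | result 32. calc_v2: val := 4 | ((val * a) <= abs(8)): true | b := 4 | (((c + b) // (a - -2)) == (a * a)): false | result 32. Both give 32.
Across all 189 domain points the two functions coincide.
verdict: equivalent


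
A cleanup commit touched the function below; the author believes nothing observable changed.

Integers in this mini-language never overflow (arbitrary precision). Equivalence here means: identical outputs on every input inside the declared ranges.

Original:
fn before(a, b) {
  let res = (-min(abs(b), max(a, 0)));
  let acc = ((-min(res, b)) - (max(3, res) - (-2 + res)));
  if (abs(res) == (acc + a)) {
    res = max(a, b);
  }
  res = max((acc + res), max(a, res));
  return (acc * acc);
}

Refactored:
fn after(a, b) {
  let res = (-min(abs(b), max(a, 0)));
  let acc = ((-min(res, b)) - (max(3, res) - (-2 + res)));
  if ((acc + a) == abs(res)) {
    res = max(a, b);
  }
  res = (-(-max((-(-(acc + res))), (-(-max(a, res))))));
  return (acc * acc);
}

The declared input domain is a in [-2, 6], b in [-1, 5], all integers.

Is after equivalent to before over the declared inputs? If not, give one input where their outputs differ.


Changes here: same computation, different form; the full 63-point sweep finds no disagreement.
verdict: equivalent


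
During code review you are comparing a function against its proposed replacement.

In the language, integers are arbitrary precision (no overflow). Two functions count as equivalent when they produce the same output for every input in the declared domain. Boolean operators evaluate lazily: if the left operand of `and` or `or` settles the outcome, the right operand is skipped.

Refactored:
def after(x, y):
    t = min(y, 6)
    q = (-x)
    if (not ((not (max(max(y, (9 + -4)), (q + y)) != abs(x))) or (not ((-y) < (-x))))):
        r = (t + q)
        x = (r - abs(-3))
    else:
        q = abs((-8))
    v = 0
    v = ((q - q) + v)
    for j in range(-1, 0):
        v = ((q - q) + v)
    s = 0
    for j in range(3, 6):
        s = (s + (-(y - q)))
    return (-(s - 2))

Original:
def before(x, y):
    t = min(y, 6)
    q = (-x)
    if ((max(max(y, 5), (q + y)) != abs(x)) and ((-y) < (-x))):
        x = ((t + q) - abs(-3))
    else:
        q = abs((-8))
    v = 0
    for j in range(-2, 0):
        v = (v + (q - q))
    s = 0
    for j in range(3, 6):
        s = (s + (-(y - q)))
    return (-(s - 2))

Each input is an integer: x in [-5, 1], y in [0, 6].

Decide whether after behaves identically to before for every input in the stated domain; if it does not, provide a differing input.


Comparing the listings, the differences include: constant usage differs, boolean connective usage differs, loop structure differs, statement counts differ, local variable names differ, arithmetic usage differs.
As a probe, take x=1, y=1: before runs t = 1; q = -1; ((max(max(y, 5), (q + y)) != abs(x)) and ((-y) < (-x))) -> false; q = 8; v = 0; [j=-2]; v = 0; [j=-1]; v = 0; s = 0; [j=3]; s = 7; [j=4]; s = 14; [j=5]; s = 21; return -19; after runs t = 1; q = -1; (not ((not (max(max(y, (9 + -4)), (q + y)) != abs(x))) or (not ((-y) < (-x))))) -> false; q = 8; v = 0; v = 0; [j=-1]; v = 0; s = 0; [j=3]; s = 7; [j=4]; s = 14; [j=5]; s = 21; return -19; both end at -19.
Across all 49 domain points the two functions coincide.
verdict: equivalent


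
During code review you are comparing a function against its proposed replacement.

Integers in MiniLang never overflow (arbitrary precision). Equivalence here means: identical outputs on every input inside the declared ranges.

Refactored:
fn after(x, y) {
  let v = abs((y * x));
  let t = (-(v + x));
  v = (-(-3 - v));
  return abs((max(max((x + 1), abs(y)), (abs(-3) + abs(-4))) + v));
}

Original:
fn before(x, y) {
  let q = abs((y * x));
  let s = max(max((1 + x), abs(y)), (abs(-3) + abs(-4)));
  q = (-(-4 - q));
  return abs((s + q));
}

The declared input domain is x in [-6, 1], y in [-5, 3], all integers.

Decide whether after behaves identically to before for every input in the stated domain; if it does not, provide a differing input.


Not equivalent: x=-6, y=-5 separates them (41 vs 40).
before: q := 30 | s := 7 | q := 34 | result 41
after: v := 30 | t := -24 | v := 33 | result 40
verdict: not equivalent; witness: x=-6, y=-5


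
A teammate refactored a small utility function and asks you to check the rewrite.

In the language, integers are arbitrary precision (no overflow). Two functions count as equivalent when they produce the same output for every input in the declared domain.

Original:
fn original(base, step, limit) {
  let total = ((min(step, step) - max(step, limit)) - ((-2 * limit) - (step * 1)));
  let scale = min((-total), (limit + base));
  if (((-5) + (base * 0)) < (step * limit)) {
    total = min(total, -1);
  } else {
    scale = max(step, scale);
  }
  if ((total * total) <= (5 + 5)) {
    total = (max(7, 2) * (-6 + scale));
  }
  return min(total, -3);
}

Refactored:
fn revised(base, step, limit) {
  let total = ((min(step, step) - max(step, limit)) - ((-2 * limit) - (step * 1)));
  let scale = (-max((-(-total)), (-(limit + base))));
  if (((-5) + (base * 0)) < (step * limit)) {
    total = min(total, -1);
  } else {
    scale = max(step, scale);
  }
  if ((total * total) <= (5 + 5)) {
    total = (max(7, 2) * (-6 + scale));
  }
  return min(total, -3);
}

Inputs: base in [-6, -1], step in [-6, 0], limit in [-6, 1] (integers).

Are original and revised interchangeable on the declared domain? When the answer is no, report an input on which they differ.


Side by side, the visible changes include: min/max/abs usage differs.
As a probe, take base=-4, step=-3, limit=1: original runs total becomes -5; next scale becomes -3; next (((-5) + (base * 0)) < (step * limit)) evaluates to true; next total becomes -5; next ((total * total) <= (5 + 5)) evaluates to false; next final value -5; revised runs total becomes -5; next scale becomes -3; next (((-5) + (base * 0)) < (step * limit)) evaluates to true; next total becomes -5; next ((total * total) <= (5 + 5)) evaluates to false; next final value -5; both end at -5.
Every one of the 336 inputs gives matching results.
verdict: equivalent


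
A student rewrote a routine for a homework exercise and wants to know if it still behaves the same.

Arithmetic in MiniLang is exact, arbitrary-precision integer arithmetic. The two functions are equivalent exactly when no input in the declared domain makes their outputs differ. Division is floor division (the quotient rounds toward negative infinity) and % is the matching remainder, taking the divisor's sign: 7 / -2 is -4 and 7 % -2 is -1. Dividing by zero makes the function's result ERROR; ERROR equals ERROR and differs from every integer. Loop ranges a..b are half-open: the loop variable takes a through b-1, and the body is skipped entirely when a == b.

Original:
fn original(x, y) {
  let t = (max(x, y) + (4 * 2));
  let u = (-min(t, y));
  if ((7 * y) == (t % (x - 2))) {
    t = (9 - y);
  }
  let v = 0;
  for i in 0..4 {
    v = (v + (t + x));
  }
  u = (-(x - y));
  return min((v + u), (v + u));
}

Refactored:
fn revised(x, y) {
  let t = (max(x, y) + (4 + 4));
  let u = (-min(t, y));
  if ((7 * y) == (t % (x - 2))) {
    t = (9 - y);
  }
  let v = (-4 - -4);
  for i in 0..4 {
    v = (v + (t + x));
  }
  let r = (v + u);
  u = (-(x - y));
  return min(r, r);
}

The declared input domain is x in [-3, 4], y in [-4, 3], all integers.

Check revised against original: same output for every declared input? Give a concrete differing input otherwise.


There is a counterexample at x=-3, y=-4: 7 on one side, 12 on the other.
original: t becomes 5; next u becomes 4; next ((7 * y) == (t % (x - 2))) evaluates to false; next v becomes 0; next at i=0:; next v becomes 2; next at i=1:; next v becomes 4; next at i=2:; next v becomes 6; next at i=3:; next v becomes 8; next u becomes -1; next final value 7
revised: t becomes 5; next u becomes 4; next ((7 * y) == (t % (x - 2))) evaluates to false; next v becomes 0; next at i=0:; next v becomes 2; next at i=1:; next v becomes 4; next at i=2:; next v becomes 6; next at i=3:; next v becomes 8; next r becomes 12; next u becomes -1; next final value 12
verdict: not equivalent; witness: x=-3, y=-4


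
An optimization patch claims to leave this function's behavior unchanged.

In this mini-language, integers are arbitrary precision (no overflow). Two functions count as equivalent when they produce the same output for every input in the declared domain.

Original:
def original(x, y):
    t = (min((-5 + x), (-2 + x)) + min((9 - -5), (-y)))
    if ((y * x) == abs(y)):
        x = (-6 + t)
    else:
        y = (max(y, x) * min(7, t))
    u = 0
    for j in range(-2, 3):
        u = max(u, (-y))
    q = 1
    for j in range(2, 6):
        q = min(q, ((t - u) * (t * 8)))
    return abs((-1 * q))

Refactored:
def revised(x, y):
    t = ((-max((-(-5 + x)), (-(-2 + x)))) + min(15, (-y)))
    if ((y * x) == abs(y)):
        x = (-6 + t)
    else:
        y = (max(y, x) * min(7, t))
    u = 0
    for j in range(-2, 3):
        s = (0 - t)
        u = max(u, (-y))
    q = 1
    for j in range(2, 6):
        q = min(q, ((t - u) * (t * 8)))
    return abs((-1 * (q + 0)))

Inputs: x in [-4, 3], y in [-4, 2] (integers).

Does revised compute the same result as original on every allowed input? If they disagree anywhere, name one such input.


The edit looks behavioral (`-5` became `-6`), but over these ranges it never changes the outcome; all 56 inputs agree.
verdict: equivalent


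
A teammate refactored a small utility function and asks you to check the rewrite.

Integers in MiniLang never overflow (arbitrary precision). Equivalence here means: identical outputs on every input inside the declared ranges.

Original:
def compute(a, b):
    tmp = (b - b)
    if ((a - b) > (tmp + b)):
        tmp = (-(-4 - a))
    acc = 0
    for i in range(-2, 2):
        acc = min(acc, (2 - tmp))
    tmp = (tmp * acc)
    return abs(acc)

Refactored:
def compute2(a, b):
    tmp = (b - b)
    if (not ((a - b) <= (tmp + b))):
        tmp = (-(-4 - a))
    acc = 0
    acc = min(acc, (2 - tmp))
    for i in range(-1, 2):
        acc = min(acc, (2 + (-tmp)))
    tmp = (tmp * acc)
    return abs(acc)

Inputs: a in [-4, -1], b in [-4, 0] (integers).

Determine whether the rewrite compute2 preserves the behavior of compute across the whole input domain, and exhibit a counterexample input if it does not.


Reading the diff, among the changes: comparison usage differs; and min/max/abs usage differs; and constant usage differs; and loop structure differs; and boolean connective usage differs; and statement counts differ; and arithmetic usage differs.
Spot check at a=-2, b=-4 — compute: tmp := 0 | ((a - b) > (tmp + b)): true | tmp := 2 | acc := 0 | iter i=-2: | acc := 0 | iter i=-1: | acc := 0 | iter i=0: | acc := 0 | iter i=1: | acc := 0 | tmp := 0 | result 0. compute2: tmp := 0 | (not ((a - b) <= (tmp + b))): true | tmp := 2 | acc := 0 | acc := 0 | iter i=-1: | acc := 0 | iter i=0: | acc := 0 | iter i=1: | acc := 0 | tmp := 0 | result 0. Both give 0.
Checked all 20 inputs in the declared domain: the outputs agree on every one.
verdict: equivalent


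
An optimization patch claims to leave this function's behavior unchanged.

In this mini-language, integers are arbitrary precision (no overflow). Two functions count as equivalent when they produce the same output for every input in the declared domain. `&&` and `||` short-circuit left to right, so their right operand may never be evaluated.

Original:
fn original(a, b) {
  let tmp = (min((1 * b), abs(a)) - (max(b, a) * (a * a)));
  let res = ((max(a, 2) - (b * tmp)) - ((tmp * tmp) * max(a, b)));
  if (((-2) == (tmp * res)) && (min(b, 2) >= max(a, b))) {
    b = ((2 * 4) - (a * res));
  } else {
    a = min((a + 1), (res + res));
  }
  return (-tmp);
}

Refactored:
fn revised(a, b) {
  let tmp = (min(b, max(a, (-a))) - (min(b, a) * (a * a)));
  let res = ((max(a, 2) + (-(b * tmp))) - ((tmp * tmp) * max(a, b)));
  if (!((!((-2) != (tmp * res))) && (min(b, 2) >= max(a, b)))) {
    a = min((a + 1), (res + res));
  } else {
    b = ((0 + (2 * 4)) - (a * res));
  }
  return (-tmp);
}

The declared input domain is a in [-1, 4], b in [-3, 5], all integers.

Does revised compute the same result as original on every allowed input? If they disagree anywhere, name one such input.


The rewrite breaks on a=-1, b=-3, where the results are 2 and 0.
original: tmp = -2; res = 0; (((-2) == (tmp * res)) && (min(b, 2) >= max(a, b))) -> false; a = 0; return 2
revised: tmp = 0; res = 2; (!((!((-2) != (tmp * res))) && (min(b, 2) >= max(a, b)))) -> true; a = 0; return 0
verdict: not equivalent; witness: a=-1, b=-3


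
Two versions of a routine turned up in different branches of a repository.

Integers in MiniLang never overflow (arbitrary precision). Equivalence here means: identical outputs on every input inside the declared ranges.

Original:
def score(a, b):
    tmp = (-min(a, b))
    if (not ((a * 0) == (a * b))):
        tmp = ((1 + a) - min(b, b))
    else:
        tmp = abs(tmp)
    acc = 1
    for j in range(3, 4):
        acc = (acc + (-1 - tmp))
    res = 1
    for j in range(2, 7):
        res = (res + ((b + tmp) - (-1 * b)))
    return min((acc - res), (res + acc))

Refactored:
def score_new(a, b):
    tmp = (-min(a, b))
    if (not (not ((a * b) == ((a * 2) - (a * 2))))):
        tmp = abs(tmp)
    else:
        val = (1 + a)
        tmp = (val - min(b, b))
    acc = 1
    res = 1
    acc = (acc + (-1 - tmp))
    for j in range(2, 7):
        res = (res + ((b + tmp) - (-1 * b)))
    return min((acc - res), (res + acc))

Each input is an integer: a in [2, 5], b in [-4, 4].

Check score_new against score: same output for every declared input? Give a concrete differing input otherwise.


Changes here: constant usage differs; local variable names differ; loop structure differs; arithmetic usage differs; boolean connective usage differs; the full 36-point sweep finds no disagreement.
verdict: equivalent
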